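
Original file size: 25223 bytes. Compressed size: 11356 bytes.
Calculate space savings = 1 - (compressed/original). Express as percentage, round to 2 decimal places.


ratio = compressed/original = 11356/25223 = 0.450224
savings = 1 - ratio = 1 - 0.450224 = 0.549776
as a percentage: 0.549776 * 100 = 54.98%

Space savings = 1 - 11356/25223 = 54.98%


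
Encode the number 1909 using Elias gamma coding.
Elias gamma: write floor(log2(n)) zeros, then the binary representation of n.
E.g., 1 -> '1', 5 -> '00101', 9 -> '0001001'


num_bits = floor(log2(1909)) + 1 = 11
leading_zeros = num_bits - 1 = 10
binary(1909) = 11101110101

Elias gamma(1909) = '0000000000' + '11101110101' = 000000000011101110101 (21 bits)


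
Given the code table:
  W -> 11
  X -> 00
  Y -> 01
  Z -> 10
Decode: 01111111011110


Decoding:
01 -> Y
11 -> W
11 -> W
11 -> W
01 -> Y
11 -> W
10 -> Z


Result: YWWWYWZ


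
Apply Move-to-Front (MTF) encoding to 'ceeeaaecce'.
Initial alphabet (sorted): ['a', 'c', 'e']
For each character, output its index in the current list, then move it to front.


MTF encoding:
'c': index 1 in ['a', 'c', 'e'] -> ['c', 'a', 'e']
'e': index 2 in ['c', 'a', 'e'] -> ['e', 'c', 'a']
'e': index 0 in ['e', 'c', 'a'] -> ['e', 'c', 'a']
'e': index 0 in ['e', 'c', 'a'] -> ['e', 'c', 'a']
'a': index 2 in ['e', 'c', 'a'] -> ['a', 'e', 'c']
'a': index 0 in ['a', 'e', 'c'] -> ['a', 'e', 'c']
'e': index 1 in ['a', 'e', 'c'] -> ['e', 'a', 'c']
'c': index 2 in ['e', 'a', 'c'] -> ['c', 'e', 'a']
'c': index 0 in ['c', 'e', 'a'] -> ['c', 'e', 'a']
'e': index 1 in ['c', 'e', 'a'] -> ['e', 'c', 'a']


Output: [1, 2, 0, 0, 2, 0, 1, 2, 0, 1]


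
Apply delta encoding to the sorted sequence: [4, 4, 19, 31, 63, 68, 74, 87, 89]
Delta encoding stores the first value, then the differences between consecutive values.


First value: 4
Deltas:
  4 - 4 = 0
  19 - 4 = 15
  31 - 19 = 12
  63 - 31 = 32
  68 - 63 = 5
  74 - 68 = 6
  87 - 74 = 13
  89 - 87 = 2


Delta encoded: [4, 0, 15, 12, 32, 5, 6, 13, 2]


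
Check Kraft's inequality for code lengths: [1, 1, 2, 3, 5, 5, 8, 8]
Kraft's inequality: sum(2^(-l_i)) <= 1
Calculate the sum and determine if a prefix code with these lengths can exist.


Sum = 2^(-1) + 2^(-1) + 2^(-2) + 2^(-3) + 2^(-5) + 2^(-5) + 2^(-8) + 2^(-8)
    = 0.5 + 0.5 + 0.25 + 0.125 + 0.03125 + 0.03125 + 0.00390625 + 0.00390625
    = 370/256 = 1.4453125
Since 1.4453125 > 1, Kraft's inequality is NOT satisfied.
A prefix code with these lengths CANNOT exist.

Kraft sum = 1.4453125. Not satisfied.


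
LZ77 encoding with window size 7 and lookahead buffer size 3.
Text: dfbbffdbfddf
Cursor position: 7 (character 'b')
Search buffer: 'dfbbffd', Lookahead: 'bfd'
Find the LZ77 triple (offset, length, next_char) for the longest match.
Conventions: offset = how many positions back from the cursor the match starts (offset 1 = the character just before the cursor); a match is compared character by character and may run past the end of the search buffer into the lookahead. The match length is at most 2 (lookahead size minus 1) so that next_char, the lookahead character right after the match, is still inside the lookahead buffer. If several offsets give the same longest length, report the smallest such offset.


Try each offset into the search buffer:
  offset=1 (pos 6, char 'd'): match length 0
  offset=2 (pos 5, char 'f'): match length 0
  offset=3 (pos 4, char 'f'): match length 0
  offset=4 (pos 3, char 'b'): match length 2
  offset=5 (pos 2, char 'b'): match length 1
  offset=6 (pos 1, char 'f'): match length 0
  offset=7 (pos 0, char 'd'): match length 0
Longest match has length 2 at offset 4.
next_char = character at position 7 + 2 = 9 -> 'd'

Best match: offset=4, length=2 (matching 'bf' starting at position 3)
LZ77 triple: (4, 2, 'd')


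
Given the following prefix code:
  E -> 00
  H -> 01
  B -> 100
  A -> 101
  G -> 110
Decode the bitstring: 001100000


Decoding step by step:
Bits 00 -> E
Bits 110 -> G
Bits 00 -> E
Bits 00 -> E


Decoded message: EGEE


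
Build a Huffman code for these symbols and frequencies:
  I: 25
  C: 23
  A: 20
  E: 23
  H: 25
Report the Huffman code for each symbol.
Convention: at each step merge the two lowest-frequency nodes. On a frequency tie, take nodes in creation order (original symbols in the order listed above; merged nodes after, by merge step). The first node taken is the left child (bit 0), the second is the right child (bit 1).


Huffman tree construction:
Step 1: Merge A(20) + C(23) = 43
Step 2: Merge E(23) + I(25) = 48
Step 3: Merge H(25) + (A+C)(43) = 68
Step 4: Merge (E+I)(48) + (H+(A+C))(68) = 116
Read each symbol's code off the tree from the root (left child = 0, right child = 1).

Codes:
  I: 01 (length 2)
  C: 111 (length 3)
  A: 110 (length 3)
  E: 00 (length 2)
  H: 10 (length 2)
Average code length: 275/116 = 2.3707 bits/symbol


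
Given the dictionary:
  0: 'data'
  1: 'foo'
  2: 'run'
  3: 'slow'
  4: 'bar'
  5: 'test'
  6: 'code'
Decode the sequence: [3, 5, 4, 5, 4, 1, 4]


Look up each index in the dictionary:
  3 -> 'slow'
  5 -> 'test'
  4 -> 'bar'
  5 -> 'test'
  4 -> 'bar'
  1 -> 'foo'
  4 -> 'bar'

Decoded: "slow test bar test bar foo bar"


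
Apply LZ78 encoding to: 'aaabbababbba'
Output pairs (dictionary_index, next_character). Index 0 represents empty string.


LZ78 encoding steps:
Dictionary: {0: ''}
Step 1: w='' (idx 0), next='a' -> output (0, 'a'), add 'a' as idx 1
Step 2: w='a' (idx 1), next='a' -> output (1, 'a'), add 'aa' as idx 2
Step 3: w='' (idx 0), next='b' -> output (0, 'b'), add 'b' as idx 3
Step 4: w='b' (idx 3), next='a' -> output (3, 'a'), add 'ba' as idx 4
Step 5: w='ba' (idx 4), next='b' -> output (4, 'b'), add 'bab' as idx 5
Step 6: w='b' (idx 3), next='b' -> output (3, 'b'), add 'bb' as idx 6
Step 7: w='a' (idx 1), end of input -> output (1, '')


Encoded: [(0, 'a'), (1, 'a'), (0, 'b'), (3, 'a'), (4, 'b'), (3, 'b'), (1, '')]


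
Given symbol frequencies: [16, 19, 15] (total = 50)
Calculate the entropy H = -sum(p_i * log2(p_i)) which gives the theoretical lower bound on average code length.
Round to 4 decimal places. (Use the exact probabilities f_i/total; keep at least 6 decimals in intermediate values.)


Per-symbol terms -p_i * log2(p_i) with p_i = f_i/50:
  p = 16/50 = 0.320000: log2(p) = -1.643856, -p*log2(p) = 0.526034
  p = 19/50 = 0.380000: log2(p) = -1.395929, -p*log2(p) = 0.530453
  p = 15/50 = 0.300000: log2(p) = -1.736966, -p*log2(p) = 0.521090
H = 0.526034 + 0.530453 + 0.521090 = 1.577577

H = 1.5776 bits/symbol


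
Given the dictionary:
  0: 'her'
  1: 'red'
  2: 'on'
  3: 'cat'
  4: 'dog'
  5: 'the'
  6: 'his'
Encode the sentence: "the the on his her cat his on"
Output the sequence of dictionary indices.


Look up each word in the dictionary:
  'the' -> 5
  'the' -> 5
  'on' -> 2
  'his' -> 6
  'her' -> 0
  'cat' -> 3
  'his' -> 6
  'on' -> 2

Encoded: [5, 5, 2, 6, 0, 3, 6, 2]


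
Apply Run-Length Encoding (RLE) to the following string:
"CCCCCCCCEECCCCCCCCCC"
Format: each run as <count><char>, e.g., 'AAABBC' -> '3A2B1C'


Scanning runs left to right:
  i=0: run of 'C' x 8 -> '8C'
  i=8: run of 'E' x 2 -> '2E'
  i=10: run of 'C' x 10 -> '10C'

RLE = 8C2E10C


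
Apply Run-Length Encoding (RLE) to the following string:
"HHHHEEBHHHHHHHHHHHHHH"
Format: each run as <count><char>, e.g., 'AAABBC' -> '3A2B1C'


Scanning runs left to right:
  i=0: run of 'H' x 4 -> '4H'
  i=4: run of 'E' x 2 -> '2E'
  i=6: run of 'B' x 1 -> '1B'
  i=7: run of 'H' x 14 -> '14H'

RLE = 4H2E1B14H


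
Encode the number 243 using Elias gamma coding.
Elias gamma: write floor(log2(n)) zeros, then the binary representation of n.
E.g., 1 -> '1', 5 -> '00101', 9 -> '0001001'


num_bits = floor(log2(243)) + 1 = 8
leading_zeros = num_bits - 1 = 7
binary(243) = 11110011

Elias gamma(243) = '0000000' + '11110011' = 000000011110011 (15 bits)


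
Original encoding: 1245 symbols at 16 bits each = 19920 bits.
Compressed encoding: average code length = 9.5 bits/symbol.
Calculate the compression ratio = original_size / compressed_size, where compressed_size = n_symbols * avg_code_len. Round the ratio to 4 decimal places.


original_size = n_symbols * orig_bits = 1245 * 16 = 19920 bits
compressed_size = n_symbols * avg_code_len = 1245 * 9.5 = 11827.5 bits
ratio = original_size / compressed_size = 19920 / 11827.5 = 1.6842

Compression ratio = 1.6842


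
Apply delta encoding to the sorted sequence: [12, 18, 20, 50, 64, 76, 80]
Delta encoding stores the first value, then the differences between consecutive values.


First value: 12
Deltas:
  18 - 12 = 6
  20 - 18 = 2
  50 - 20 = 30
  64 - 50 = 14
  76 - 64 = 12
  80 - 76 = 4


Delta encoded: [12, 6, 2, 30, 14, 12, 4]


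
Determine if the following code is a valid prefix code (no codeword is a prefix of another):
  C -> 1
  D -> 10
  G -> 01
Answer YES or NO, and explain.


Checking each pair (does one codeword prefix another?):
  C='1' vs D='10': prefix -- VIOLATION

NO -- this is NOT a valid prefix code. C (1) is a prefix of D (10).


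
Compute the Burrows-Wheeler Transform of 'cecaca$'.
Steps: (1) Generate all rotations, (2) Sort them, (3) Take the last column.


Rotations (sorted):
  0: $cecaca -> last char: a
  1: a$cecac -> last char: c
  2: aca$cec -> last char: c
  3: ca$ceca -> last char: a
  4: caca$ce -> last char: e
  5: cecaca$ -> last char: $
  6: ecaca$c -> last char: c


BWT = accae$c


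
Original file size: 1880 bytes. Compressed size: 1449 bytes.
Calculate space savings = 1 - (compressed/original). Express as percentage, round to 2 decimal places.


ratio = compressed/original = 1449/1880 = 0.770745
savings = 1 - ratio = 1 - 0.770745 = 0.229255
as a percentage: 0.229255 * 100 = 22.93%

Space savings = 1 - 1449/1880 = 22.93%


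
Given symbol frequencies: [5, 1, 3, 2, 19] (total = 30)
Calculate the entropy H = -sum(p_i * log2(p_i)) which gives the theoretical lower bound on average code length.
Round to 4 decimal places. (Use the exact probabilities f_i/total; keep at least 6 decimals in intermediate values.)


Per-symbol terms -p_i * log2(p_i) with p_i = f_i/30:
  p = 5/30 = 0.166667: log2(p) = -2.584963, -p*log2(p) = 0.430827
  p = 1/30 = 0.033333: log2(p) = -4.906891, -p*log2(p) = 0.163563
  p = 3/30 = 0.100000: log2(p) = -3.321928, -p*log2(p) = 0.332193
  p = 2/30 = 0.066667: log2(p) = -3.906891, -p*log2(p) = 0.260459
  p = 19/30 = 0.633333: log2(p) = -0.658963, -p*log2(p) = 0.417343
H = 0.430827 + 0.163563 + 0.332193 + 0.260459 + 0.417343 = 1.604385

H = 1.6044 bits/symbol


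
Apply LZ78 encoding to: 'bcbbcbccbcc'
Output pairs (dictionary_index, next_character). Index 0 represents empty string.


LZ78 encoding steps:
Dictionary: {0: ''}
Step 1: w='' (idx 0), next='b' -> output (0, 'b'), add 'b' as idx 1
Step 2: w='' (idx 0), next='c' -> output (0, 'c'), add 'c' as idx 2
Step 3: w='b' (idx 1), next='b' -> output (1, 'b'), add 'bb' as idx 3
Step 4: w='c' (idx 2), next='b' -> output (2, 'b'), add 'cb' as idx 4
Step 5: w='c' (idx 2), next='c' -> output (2, 'c'), add 'cc' as idx 5
Step 6: w='b' (idx 1), next='c' -> output (1, 'c'), add 'bc' as idx 6
Step 7: w='c' (idx 2), end of input -> output (2, '')


Encoded: [(0, 'b'), (0, 'c'), (1, 'b'), (2, 'b'), (2, 'c'), (1, 'c'), (2, '')]


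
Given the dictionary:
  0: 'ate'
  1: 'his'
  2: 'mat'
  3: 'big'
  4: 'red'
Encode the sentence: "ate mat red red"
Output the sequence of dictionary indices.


Look up each word in the dictionary:
  'ate' -> 0
  'mat' -> 2
  'red' -> 4
  'red' -> 4

Encoded: [0, 2, 4, 4]


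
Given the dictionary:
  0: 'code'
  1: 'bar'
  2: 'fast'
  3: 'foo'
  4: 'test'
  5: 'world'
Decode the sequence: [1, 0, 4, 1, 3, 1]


Look up each index in the dictionary:
  1 -> 'bar'
  0 -> 'code'
  4 -> 'test'
  1 -> 'bar'
  3 -> 'foo'
  1 -> 'bar'

Decoded: "bar code test bar foo bar"


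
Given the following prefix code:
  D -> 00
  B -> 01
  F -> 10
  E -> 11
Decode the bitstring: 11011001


Decoding step by step:
Bits 11 -> E
Bits 01 -> B
Bits 10 -> F
Bits 01 -> B


Decoded message: EBFB


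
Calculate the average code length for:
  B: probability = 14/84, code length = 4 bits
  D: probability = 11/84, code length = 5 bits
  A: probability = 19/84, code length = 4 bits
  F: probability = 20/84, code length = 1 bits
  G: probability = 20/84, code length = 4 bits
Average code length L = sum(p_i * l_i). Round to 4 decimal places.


Weighted contributions p_i * l_i:
  B: (14/84) * 4 = 56/84
  D: (11/84) * 5 = 55/84
  A: (19/84) * 4 = 76/84
  F: (20/84) * 1 = 20/84
  G: (20/84) * 4 = 80/84
Sum = (56 + 55 + 76 + 20 + 80)/84 = 287/84

L = 287/84 = 3.4167 bits/symbol


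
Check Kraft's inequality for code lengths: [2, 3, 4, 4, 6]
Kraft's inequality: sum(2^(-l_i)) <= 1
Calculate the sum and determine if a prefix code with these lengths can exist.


Sum = 2^(-2) + 2^(-3) + 2^(-4) + 2^(-4) + 2^(-6)
    = 0.25 + 0.125 + 0.0625 + 0.0625 + 0.015625
    = 33/64 = 0.515625
Since 0.515625 <= 1, Kraft's inequality IS satisfied.
A prefix code with these lengths CAN exist.

Kraft sum = 0.515625. Satisfied.


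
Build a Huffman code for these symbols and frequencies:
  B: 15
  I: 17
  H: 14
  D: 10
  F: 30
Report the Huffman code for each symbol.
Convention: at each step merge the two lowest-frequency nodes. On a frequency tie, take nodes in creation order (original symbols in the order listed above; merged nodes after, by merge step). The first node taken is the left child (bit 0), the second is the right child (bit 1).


Huffman tree construction:
Step 1: Merge D(10) + H(14) = 24
Step 2: Merge B(15) + I(17) = 32
Step 3: Merge (D+H)(24) + F(30) = 54
Step 4: Merge (B+I)(32) + ((D+H)+F)(54) = 86
Read each symbol's code off the tree from the root (left child = 0, right child = 1).

Codes:
  B: 00 (length 2)
  I: 01 (length 2)
  H: 101 (length 3)
  D: 100 (length 3)
  F: 11 (length 2)
Average code length: 196/86 = 2.2791 bits/symbol


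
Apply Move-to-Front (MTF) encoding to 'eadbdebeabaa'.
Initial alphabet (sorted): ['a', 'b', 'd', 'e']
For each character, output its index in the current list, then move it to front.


MTF encoding:
'e': index 3 in ['a', 'b', 'd', 'e'] -> ['e', 'a', 'b', 'd']
'a': index 1 in ['e', 'a', 'b', 'd'] -> ['a', 'e', 'b', 'd']
'd': index 3 in ['a', 'e', 'b', 'd'] -> ['d', 'a', 'e', 'b']
'b': index 3 in ['d', 'a', 'e', 'b'] -> ['b', 'd', 'a', 'e']
'd': index 1 in ['b', 'd', 'a', 'e'] -> ['d', 'b', 'a', 'e']
'e': index 3 in ['d', 'b', 'a', 'e'] -> ['e', 'd', 'b', 'a']
'b': index 2 in ['e', 'd', 'b', 'a'] -> ['b', 'e', 'd', 'a']
'e': index 1 in ['b', 'e', 'd', 'a'] -> ['e', 'b', 'd', 'a']
'a': index 3 in ['e', 'b', 'd', 'a'] -> ['a', 'e', 'b', 'd']
'b': index 2 in ['a', 'e', 'b', 'd'] -> ['b', 'a', 'e', 'd']
'a': index 1 in ['b', 'a', 'e', 'd'] -> ['a', 'b', 'e', 'd']
'a': index 0 in ['a', 'b', 'e', 'd'] -> ['a', 'b', 'e', 'd']


Output: [3, 1, 3, 3, 1, 3, 2, 1, 3, 2, 1, 0]


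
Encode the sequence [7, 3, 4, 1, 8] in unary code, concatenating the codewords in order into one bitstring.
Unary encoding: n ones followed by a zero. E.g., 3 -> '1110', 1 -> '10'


Encode each number as n ones followed by a terminating 0:
  7 -> 11111110 (8 bits)
  3 -> 1110 (4 bits)
  4 -> 11110 (5 bits)
  1 -> 10 (2 bits)
  8 -> 111111110 (9 bits)
Total length = 8 + 4 + 5 + 2 + 9 = 28 bits.

Unary([7, 3, 4, 1, 8]) = 1111111011101111010111111110 (28 bits)


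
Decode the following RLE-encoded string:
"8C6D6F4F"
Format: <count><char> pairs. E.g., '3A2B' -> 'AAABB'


Expanding each <count><char> pair:
  8C -> 'CCCCCCCC'
  6D -> 'DDDDDD'
  6F -> 'FFFFFF'
  4F -> 'FFFF'

Decoded = CCCCCCCCDDDDDDFFFFFFFFFF


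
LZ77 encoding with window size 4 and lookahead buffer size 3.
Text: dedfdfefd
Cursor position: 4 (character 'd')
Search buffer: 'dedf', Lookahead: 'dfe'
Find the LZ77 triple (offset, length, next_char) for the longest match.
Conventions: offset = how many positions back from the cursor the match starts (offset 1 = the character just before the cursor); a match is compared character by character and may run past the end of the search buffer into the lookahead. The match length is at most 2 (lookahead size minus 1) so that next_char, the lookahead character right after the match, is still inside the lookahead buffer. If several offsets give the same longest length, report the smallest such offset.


Try each offset into the search buffer:
  offset=1 (pos 3, char 'f'): match length 0
  offset=2 (pos 2, char 'd'): match length 2
  offset=3 (pos 1, char 'e'): match length 0
  offset=4 (pos 0, char 'd'): match length 1
Longest match has length 2 at offset 2.
next_char = character at position 4 + 2 = 6 -> 'e'

Best match: offset=2, length=2 (matching 'df' starting at position 2)
LZ77 triple: (2, 2, 'e')


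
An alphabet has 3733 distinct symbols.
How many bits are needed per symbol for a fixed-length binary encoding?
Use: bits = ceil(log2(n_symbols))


log2(3733) = 11.8661
Bracket: 2^11 = 2048 < 3733 <= 2^12 = 4096
So ceil(log2(3733)) = 12

bits = ceil(log2(3733)) = ceil(11.8661) = 12 bits


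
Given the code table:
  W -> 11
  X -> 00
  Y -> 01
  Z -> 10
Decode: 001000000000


Decoding:
00 -> X
10 -> Z
00 -> X
00 -> X
00 -> X
00 -> X


Result: XZXXXX


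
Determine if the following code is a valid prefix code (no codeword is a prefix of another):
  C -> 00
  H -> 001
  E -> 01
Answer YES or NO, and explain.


Checking each pair (does one codeword prefix another?):
  C='00' vs H='001': prefix -- VIOLATION

NO -- this is NOT a valid prefix code. C (00) is a prefix of H (001).


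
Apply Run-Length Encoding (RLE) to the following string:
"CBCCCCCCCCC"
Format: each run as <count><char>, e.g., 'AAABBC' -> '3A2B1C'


Scanning runs left to right:
  i=0: run of 'C' x 1 -> '1C'
  i=1: run of 'B' x 1 -> '1B'
  i=2: run of 'C' x 9 -> '9C'

RLE = 1C1B9C


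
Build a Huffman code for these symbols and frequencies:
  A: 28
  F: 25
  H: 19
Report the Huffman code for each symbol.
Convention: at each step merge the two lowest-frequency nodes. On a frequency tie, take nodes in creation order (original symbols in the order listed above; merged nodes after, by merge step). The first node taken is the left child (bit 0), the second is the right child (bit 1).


Huffman tree construction:
Step 1: Merge H(19) + F(25) = 44
Step 2: Merge A(28) + (H+F)(44) = 72
Read each symbol's code off the tree from the root (left child = 0, right child = 1).

Codes:
  A: 0 (length 1)
  F: 11 (length 2)
  H: 10 (length 2)
Average code length: 116/72 = 1.6111 bits/symbol


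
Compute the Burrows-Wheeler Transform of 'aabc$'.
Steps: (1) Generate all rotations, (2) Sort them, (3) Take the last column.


Rotations (sorted):
  0: $aabc -> last char: c
  1: aabc$ -> last char: $
  2: abc$a -> last char: a
  3: bc$aa -> last char: a
  4: c$aab -> last char: b


BWT = c$aab


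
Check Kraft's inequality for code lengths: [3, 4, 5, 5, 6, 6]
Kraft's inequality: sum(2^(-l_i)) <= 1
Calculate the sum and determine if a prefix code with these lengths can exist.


Sum = 2^(-3) + 2^(-4) + 2^(-5) + 2^(-5) + 2^(-6) + 2^(-6)
    = 0.125 + 0.0625 + 0.03125 + 0.03125 + 0.015625 + 0.015625
    = 18/64 = 0.28125
Since 0.28125 <= 1, Kraft's inequality IS satisfied.
A prefix code with these lengths CAN exist.

Kraft sum = 0.28125. Satisfied.


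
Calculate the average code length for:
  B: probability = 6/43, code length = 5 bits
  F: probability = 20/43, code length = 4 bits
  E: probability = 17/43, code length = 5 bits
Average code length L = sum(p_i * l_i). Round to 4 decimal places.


Weighted contributions p_i * l_i:
  B: (6/43) * 5 = 30/43
  F: (20/43) * 4 = 80/43
  E: (17/43) * 5 = 85/43
Sum = (30 + 80 + 85)/43 = 195/43

L = 195/43 = 4.5349 bits/symbol


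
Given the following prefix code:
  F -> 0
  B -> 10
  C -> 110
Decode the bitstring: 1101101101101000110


Decoding step by step:
Bits 110 -> C
Bits 110 -> C
Bits 110 -> C
Bits 110 -> C
Bits 10 -> B
Bits 0 -> F
Bits 0 -> F
Bits 110 -> C


Decoded message: CCCCBFFC


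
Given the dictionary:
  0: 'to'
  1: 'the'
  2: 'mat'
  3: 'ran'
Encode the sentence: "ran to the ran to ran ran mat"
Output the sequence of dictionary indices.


Look up each word in the dictionary:
  'ran' -> 3
  'to' -> 0
  'the' -> 1
  'ran' -> 3
  'to' -> 0
  'ran' -> 3
  'ran' -> 3
  'mat' -> 2

Encoded: [3, 0, 1, 3, 0, 3, 3, 2]


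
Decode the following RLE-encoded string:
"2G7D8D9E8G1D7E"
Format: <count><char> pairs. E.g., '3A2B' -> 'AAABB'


Expanding each <count><char> pair:
  2G -> 'GG'
  7D -> 'DDDDDDD'
  8D -> 'DDDDDDDD'
  9E -> 'EEEEEEEEE'
  8G -> 'GGGGGGGG'
  1D -> 'D'
  7E -> 'EEEEEEE'

Decoded = GGDDDDDDDDDDDDDDDEEEEEEEEEGGGGGGGGDEEEEEEE


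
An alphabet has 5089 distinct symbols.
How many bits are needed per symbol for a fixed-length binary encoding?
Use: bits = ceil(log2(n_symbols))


log2(5089) = 12.3132
Bracket: 2^12 = 4096 < 5089 <= 2^13 = 8192
So ceil(log2(5089)) = 13

bits = ceil(log2(5089)) = ceil(12.3132) = 13 bits


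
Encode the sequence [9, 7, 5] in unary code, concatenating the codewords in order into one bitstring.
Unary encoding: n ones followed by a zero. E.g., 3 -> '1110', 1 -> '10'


Encode each number as n ones followed by a terminating 0:
  9 -> 1111111110 (10 bits)
  7 -> 11111110 (8 bits)
  5 -> 111110 (6 bits)
Total length = 10 + 8 + 6 = 24 bits.

Unary([9, 7, 5]) = 111111111011111110111110 (24 bits)


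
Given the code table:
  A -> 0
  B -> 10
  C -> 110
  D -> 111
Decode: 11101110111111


Decoding:
111 -> D
0 -> A
111 -> D
0 -> A
111 -> D
111 -> D


Result: DADADD


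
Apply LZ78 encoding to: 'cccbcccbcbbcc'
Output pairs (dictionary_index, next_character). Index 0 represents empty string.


LZ78 encoding steps:
Dictionary: {0: ''}
Step 1: w='' (idx 0), next='c' -> output (0, 'c'), add 'c' as idx 1
Step 2: w='c' (idx 1), next='c' -> output (1, 'c'), add 'cc' as idx 2
Step 3: w='' (idx 0), next='b' -> output (0, 'b'), add 'b' as idx 3
Step 4: w='cc' (idx 2), next='c' -> output (2, 'c'), add 'ccc' as idx 4
Step 5: w='b' (idx 3), next='c' -> output (3, 'c'), add 'bc' as idx 5
Step 6: w='b' (idx 3), next='b' -> output (3, 'b'), add 'bb' as idx 6
Step 7: w='cc' (idx 2), end of input -> output (2, '')


Encoded: [(0, 'c'), (1, 'c'), (0, 'b'), (2, 'c'), (3, 'c'), (3, 'b'), (2, '')]


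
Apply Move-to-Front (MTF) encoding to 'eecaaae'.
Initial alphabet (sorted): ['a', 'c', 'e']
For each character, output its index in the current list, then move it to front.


MTF encoding:
'e': index 2 in ['a', 'c', 'e'] -> ['e', 'a', 'c']
'e': index 0 in ['e', 'a', 'c'] -> ['e', 'a', 'c']
'c': index 2 in ['e', 'a', 'c'] -> ['c', 'e', 'a']
'a': index 2 in ['c', 'e', 'a'] -> ['a', 'c', 'e']
'a': index 0 in ['a', 'c', 'e'] -> ['a', 'c', 'e']
'a': index 0 in ['a', 'c', 'e'] -> ['a', 'c', 'e']
'e': index 2 in ['a', 'c', 'e'] -> ['e', 'a', 'c']


Output: [2, 0, 2, 2, 0, 0, 2]


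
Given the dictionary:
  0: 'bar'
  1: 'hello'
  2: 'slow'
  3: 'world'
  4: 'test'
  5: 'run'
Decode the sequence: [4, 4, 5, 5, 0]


Look up each index in the dictionary:
  4 -> 'test'
  4 -> 'test'
  5 -> 'run'
  5 -> 'run'
  0 -> 'bar'

Decoded: "test test run run bar"


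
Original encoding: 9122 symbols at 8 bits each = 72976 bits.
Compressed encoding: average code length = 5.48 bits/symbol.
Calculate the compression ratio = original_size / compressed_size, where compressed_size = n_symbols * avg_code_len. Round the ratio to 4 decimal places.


original_size = n_symbols * orig_bits = 9122 * 8 = 72976 bits
compressed_size = n_symbols * avg_code_len = 9122 * 5.48 = 49988.56 bits
ratio = original_size / compressed_size = 72976 / 49988.56 = 1.4599

Compression ratio = 1.4599


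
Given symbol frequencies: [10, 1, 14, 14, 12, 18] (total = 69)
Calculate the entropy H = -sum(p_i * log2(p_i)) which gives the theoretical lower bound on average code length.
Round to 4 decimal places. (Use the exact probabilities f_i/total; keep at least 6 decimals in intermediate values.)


Per-symbol terms -p_i * log2(p_i) with p_i = f_i/69:
  p = 10/69 = 0.144928: log2(p) = -2.786596, -p*log2(p) = 0.403855
  p = 1/69 = 0.014493: log2(p) = -6.108524, -p*log2(p) = 0.088529
  p = 14/69 = 0.202899: log2(p) = -2.301170, -p*log2(p) = 0.466904
  p = 14/69 = 0.202899: log2(p) = -2.301170, -p*log2(p) = 0.466904
  p = 12/69 = 0.173913: log2(p) = -2.523562, -p*log2(p) = 0.438880
  p = 18/69 = 0.260870: log2(p) = -1.938599, -p*log2(p) = 0.505722
H = 0.403855 + 0.088529 + 0.466904 + 0.466904 + 0.438880 + 0.505722 = 2.370794

H = 2.3708 bits/symbol


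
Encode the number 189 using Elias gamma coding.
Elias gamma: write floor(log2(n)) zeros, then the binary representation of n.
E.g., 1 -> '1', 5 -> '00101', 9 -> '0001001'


num_bits = floor(log2(189)) + 1 = 8
leading_zeros = num_bits - 1 = 7
binary(189) = 10111101

Elias gamma(189) = '0000000' + '10111101' = 000000010111101 (15 bits)


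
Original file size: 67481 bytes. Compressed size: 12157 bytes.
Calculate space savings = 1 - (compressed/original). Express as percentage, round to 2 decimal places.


ratio = compressed/original = 12157/67481 = 0.180154
savings = 1 - ratio = 1 - 0.180154 = 0.819846
as a percentage: 0.819846 * 100 = 81.98%

Space savings = 1 - 12157/67481 = 81.98%


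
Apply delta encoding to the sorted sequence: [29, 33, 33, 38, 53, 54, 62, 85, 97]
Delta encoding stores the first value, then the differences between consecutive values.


First value: 29
Deltas:
  33 - 29 = 4
  33 - 33 = 0
  38 - 33 = 5
  53 - 38 = 15
  54 - 53 = 1
  62 - 54 = 8
  85 - 62 = 23
  97 - 85 = 12


Delta encoded: [29, 4, 0, 5, 15, 1, 8, 23, 12]


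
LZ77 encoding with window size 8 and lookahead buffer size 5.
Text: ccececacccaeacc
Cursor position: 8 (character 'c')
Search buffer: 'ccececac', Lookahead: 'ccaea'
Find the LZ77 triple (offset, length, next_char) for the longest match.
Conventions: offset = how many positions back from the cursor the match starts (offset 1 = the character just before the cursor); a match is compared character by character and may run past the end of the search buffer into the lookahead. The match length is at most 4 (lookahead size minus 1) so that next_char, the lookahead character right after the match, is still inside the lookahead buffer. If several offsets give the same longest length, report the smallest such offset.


Try each offset into the search buffer:
  offset=1 (pos 7, char 'c'): match length 2
  offset=2 (pos 6, char 'a'): match length 0
  offset=3 (pos 5, char 'c'): match length 1
  offset=4 (pos 4, char 'e'): match length 0
  offset=5 (pos 3, char 'c'): match length 1
  offset=6 (pos 2, char 'e'): match length 0
  offset=7 (pos 1, char 'c'): match length 1
  offset=8 (pos 0, char 'c'): match length 2
Longest match has length 2, found at offsets 1, 8; take the smallest, offset 1.
next_char = character at position 8 + 2 = 10 -> 'a'

Best match: offset=1, length=2 (matching 'cc' starting at position 7)
LZ77 triple: (1, 2, 'a')


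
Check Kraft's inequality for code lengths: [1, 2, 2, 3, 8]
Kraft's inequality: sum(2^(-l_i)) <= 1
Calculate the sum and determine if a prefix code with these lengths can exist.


Sum = 2^(-1) + 2^(-2) + 2^(-2) + 2^(-3) + 2^(-8)
    = 0.5 + 0.25 + 0.25 + 0.125 + 0.00390625
    = 289/256 = 1.12890625
Since 1.12890625 > 1, Kraft's inequality is NOT satisfied.
A prefix code with these lengths CANNOT exist.

Kraft sum = 1.12890625. Not satisfied.


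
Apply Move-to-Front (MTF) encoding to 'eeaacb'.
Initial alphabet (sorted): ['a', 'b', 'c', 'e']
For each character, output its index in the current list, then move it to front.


MTF encoding:
'e': index 3 in ['a', 'b', 'c', 'e'] -> ['e', 'a', 'b', 'c']
'e': index 0 in ['e', 'a', 'b', 'c'] -> ['e', 'a', 'b', 'c']
'a': index 1 in ['e', 'a', 'b', 'c'] -> ['a', 'e', 'b', 'c']
'a': index 0 in ['a', 'e', 'b', 'c'] -> ['a', 'e', 'b', 'c']
'c': index 3 in ['a', 'e', 'b', 'c'] -> ['c', 'a', 'e', 'b']
'b': index 3 in ['c', 'a', 'e', 'b'] -> ['b', 'c', 'a', 'e']


Output: [3, 0, 1, 0, 3, 3]


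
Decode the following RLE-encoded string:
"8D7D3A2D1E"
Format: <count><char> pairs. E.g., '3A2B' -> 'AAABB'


Expanding each <count><char> pair:
  8D -> 'DDDDDDDD'
  7D -> 'DDDDDDD'
  3A -> 'AAA'
  2D -> 'DD'
  1E -> 'E'

Decoded = DDDDDDDDDDDDDDDAAADDE


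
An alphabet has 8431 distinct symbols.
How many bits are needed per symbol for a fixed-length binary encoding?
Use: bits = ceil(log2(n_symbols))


log2(8431) = 13.0415
Bracket: 2^13 = 8192 < 8431 <= 2^14 = 16384
So ceil(log2(8431)) = 14

bits = ceil(log2(8431)) = ceil(13.0415) = 14 bits


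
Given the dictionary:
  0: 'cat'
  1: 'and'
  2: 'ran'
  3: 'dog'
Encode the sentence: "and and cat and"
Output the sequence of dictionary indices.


Look up each word in the dictionary:
  'and' -> 1
  'and' -> 1
  'cat' -> 0
  'and' -> 1

Encoded: [1, 1, 0, 1]


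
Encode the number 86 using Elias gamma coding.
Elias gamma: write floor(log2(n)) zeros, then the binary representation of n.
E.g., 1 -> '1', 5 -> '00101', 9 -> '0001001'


num_bits = floor(log2(86)) + 1 = 7
leading_zeros = num_bits - 1 = 6
binary(86) = 1010110

Elias gamma(86) = '000000' + '1010110' = 0000001010110 (13 bits)


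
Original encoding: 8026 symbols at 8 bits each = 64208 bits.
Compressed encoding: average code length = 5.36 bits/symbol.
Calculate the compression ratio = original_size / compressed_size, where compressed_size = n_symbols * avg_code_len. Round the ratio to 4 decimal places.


original_size = n_symbols * orig_bits = 8026 * 8 = 64208 bits
compressed_size = n_symbols * avg_code_len = 8026 * 5.36 = 43019.36 bits
ratio = original_size / compressed_size = 64208 / 43019.36 = 1.4925

Compression ratio = 1.4925


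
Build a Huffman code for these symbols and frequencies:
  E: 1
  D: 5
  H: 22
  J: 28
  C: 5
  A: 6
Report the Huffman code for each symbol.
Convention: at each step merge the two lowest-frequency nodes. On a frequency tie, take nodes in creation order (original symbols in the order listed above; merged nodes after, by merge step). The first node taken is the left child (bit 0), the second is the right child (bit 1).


Huffman tree construction:
Step 1: Merge E(1) + D(5) = 6
Step 2: Merge C(5) + A(6) = 11
Step 3: Merge (E+D)(6) + (C+A)(11) = 17
Step 4: Merge ((E+D)+(C+A))(17) + H(22) = 39
Step 5: Merge J(28) + (((E+D)+(C+A))+H)(39) = 67
Read each symbol's code off the tree from the root (left child = 0, right child = 1).

Codes:
  E: 1000 (length 4)
  D: 1001 (length 4)
  H: 11 (length 2)
  J: 0 (length 1)
  C: 1010 (length 4)
  A: 1011 (length 4)
Average code length: 140/67 = 2.0896 bits/symbol


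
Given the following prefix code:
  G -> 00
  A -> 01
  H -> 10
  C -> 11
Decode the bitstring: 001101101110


Decoding step by step:
Bits 00 -> G
Bits 11 -> C
Bits 01 -> A
Bits 10 -> H
Bits 11 -> C
Bits 10 -> H


Decoded message: GCAHCH


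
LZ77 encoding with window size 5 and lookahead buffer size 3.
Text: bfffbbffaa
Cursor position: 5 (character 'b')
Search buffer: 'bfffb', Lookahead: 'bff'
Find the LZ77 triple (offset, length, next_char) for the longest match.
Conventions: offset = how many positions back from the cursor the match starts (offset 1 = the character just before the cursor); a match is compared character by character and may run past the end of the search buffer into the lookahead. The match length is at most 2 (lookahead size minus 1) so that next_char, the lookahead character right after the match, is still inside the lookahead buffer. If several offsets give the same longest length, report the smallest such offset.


Try each offset into the search buffer:
  offset=1 (pos 4, char 'b'): match length 1
  offset=2 (pos 3, char 'f'): match length 0
  offset=3 (pos 2, char 'f'): match length 0
  offset=4 (pos 1, char 'f'): match length 0
  offset=5 (pos 0, char 'b'): match length 2
Longest match has length 2 at offset 5.
next_char = character at position 5 + 2 = 7 -> 'f'

Best match: offset=5, length=2 (matching 'bf' starting at position 0)
LZ77 triple: (5, 2, 'f')


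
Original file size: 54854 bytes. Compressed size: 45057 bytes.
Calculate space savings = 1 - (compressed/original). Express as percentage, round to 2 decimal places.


ratio = compressed/original = 45057/54854 = 0.821399
savings = 1 - ratio = 1 - 0.821399 = 0.178601
as a percentage: 0.178601 * 100 = 17.86%

Space savings = 1 - 45057/54854 = 17.86%


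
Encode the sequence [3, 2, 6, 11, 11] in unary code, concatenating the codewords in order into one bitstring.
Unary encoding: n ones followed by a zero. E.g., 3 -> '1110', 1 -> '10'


Encode each number as n ones followed by a terminating 0:
  3 -> 1110 (4 bits)
  2 -> 110 (3 bits)
  6 -> 1111110 (7 bits)
  11 -> 111111111110 (12 bits)
  11 -> 111111111110 (12 bits)
Total length = 4 + 3 + 7 + 12 + 12 = 38 bits.

Unary([3, 2, 6, 11, 11]) = 11101101111110111111111110111111111110 (38 bits)


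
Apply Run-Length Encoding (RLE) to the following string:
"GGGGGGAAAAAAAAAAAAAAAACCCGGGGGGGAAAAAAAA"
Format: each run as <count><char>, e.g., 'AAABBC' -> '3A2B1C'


Scanning runs left to right:
  i=0: run of 'G' x 6 -> '6G'
  i=6: run of 'A' x 16 -> '16A'
  i=22: run of 'C' x 3 -> '3C'
  i=25: run of 'G' x 7 -> '7G'
  i=32: run of 'A' x 8 -> '8A'

RLE = 6G16A3C7G8A


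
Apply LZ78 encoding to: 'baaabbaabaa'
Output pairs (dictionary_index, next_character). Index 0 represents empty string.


LZ78 encoding steps:
Dictionary: {0: ''}
Step 1: w='' (idx 0), next='b' -> output (0, 'b'), add 'b' as idx 1
Step 2: w='' (idx 0), next='a' -> output (0, 'a'), add 'a' as idx 2
Step 3: w='a' (idx 2), next='a' -> output (2, 'a'), add 'aa' as idx 3
Step 4: w='b' (idx 1), next='b' -> output (1, 'b'), add 'bb' as idx 4
Step 5: w='aa' (idx 3), next='b' -> output (3, 'b'), add 'aab' as idx 5
Step 6: w='aa' (idx 3), end of input -> output (3, '')


Encoded: [(0, 'b'), (0, 'a'), (2, 'a'), (1, 'b'), (3, 'b'), (3, '')]


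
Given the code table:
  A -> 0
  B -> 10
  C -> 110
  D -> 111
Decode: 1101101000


Decoding:
110 -> C
110 -> C
10 -> B
0 -> A
0 -> A


Result: CCBAA


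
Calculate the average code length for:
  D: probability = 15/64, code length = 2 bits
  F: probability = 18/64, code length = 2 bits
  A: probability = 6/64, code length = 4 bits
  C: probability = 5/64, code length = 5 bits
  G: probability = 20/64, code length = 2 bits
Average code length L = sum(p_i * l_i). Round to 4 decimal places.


Weighted contributions p_i * l_i:
  D: (15/64) * 2 = 30/64
  F: (18/64) * 2 = 36/64
  A: (6/64) * 4 = 24/64
  C: (5/64) * 5 = 25/64
  G: (20/64) * 2 = 40/64
Sum = (30 + 36 + 24 + 25 + 40)/64 = 155/64

L = 155/64 = 2.4219 bits/symbol


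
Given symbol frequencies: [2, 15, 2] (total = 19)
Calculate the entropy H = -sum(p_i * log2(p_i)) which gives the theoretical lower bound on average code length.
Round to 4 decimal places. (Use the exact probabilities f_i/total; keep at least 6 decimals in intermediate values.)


Per-symbol terms -p_i * log2(p_i) with p_i = f_i/19:
  p = 2/19 = 0.105263: log2(p) = -3.247928, -p*log2(p) = 0.341887
  p = 15/19 = 0.789474: log2(p) = -0.341037, -p*log2(p) = 0.269240
  p = 2/19 = 0.105263: log2(p) = -3.247928, -p*log2(p) = 0.341887
H = 0.341887 + 0.269240 + 0.341887 = 0.953014

H = 0.953 bits/symbol


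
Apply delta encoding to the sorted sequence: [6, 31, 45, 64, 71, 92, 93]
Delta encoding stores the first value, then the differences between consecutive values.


First value: 6
Deltas:
  31 - 6 = 25
  45 - 31 = 14
  64 - 45 = 19
  71 - 64 = 7
  92 - 71 = 21
  93 - 92 = 1


Delta encoded: [6, 25, 14, 19, 7, 21, 1]


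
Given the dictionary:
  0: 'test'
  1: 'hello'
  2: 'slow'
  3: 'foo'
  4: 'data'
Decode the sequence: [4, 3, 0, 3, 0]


Look up each index in the dictionary:
  4 -> 'data'
  3 -> 'foo'
  0 -> 'test'
  3 -> 'foo'
  0 -> 'test'

Decoded: "data foo test foo test"


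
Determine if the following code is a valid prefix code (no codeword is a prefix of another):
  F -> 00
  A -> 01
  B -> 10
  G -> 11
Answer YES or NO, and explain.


Checking each pair (does one codeword prefix another?):
  F='00' vs A='01': no prefix
  F='00' vs B='10': no prefix
  F='00' vs G='11': no prefix
  A='01' vs F='00': no prefix
  A='01' vs B='10': no prefix
  A='01' vs G='11': no prefix
  B='10' vs F='00': no prefix
  B='10' vs A='01': no prefix
  B='10' vs G='11': no prefix
  G='11' vs F='00': no prefix
  G='11' vs A='01': no prefix
  G='11' vs B='10': no prefix
No violation found over all pairs.

YES -- this is a valid prefix code. No codeword is a prefix of any other codeword.


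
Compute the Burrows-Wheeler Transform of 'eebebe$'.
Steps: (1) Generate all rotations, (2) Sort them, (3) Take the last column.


Rotations (sorted):
  0: $eebebe -> last char: e
  1: be$eebe -> last char: e
  2: bebe$ee -> last char: e
  3: e$eebeb -> last char: b
  4: ebe$eeb -> last char: b
  5: ebebe$e -> last char: e
  6: eebebe$ -> last char: $


BWT = eeebbe$


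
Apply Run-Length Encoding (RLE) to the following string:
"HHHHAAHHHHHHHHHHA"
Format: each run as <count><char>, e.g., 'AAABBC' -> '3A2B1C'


Scanning runs left to right:
  i=0: run of 'H' x 4 -> '4H'
  i=4: run of 'A' x 2 -> '2A'
  i=6: run of 'H' x 10 -> '10H'
  i=16: run of 'A' x 1 -> '1A'

RLE = 4H2A10H1A


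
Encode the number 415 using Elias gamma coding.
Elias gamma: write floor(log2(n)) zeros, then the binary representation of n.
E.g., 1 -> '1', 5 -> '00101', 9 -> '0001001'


num_bits = floor(log2(415)) + 1 = 9
leading_zeros = num_bits - 1 = 8
binary(415) = 110011111

Elias gamma(415) = '00000000' + '110011111' = 00000000110011111 (17 bits)


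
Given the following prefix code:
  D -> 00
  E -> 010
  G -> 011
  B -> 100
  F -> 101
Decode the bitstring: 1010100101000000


Decoding step by step:
Bits 101 -> F
Bits 010 -> E
Bits 010 -> E
Bits 100 -> B
Bits 00 -> D
Bits 00 -> D


Decoded message: FEEBDD


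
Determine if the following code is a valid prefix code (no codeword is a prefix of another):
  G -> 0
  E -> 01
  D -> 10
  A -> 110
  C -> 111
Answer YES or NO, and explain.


Checking each pair (does one codeword prefix another?):
  G='0' vs E='01': prefix -- VIOLATION

NO -- this is NOT a valid prefix code. G (0) is a prefix of E (01).


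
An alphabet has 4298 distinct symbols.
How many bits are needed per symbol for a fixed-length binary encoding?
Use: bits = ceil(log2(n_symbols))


log2(4298) = 12.0694
Bracket: 2^12 = 4096 < 4298 <= 2^13 = 8192
So ceil(log2(4298)) = 13

bits = ceil(log2(4298)) = ceil(12.0694) = 13 bits


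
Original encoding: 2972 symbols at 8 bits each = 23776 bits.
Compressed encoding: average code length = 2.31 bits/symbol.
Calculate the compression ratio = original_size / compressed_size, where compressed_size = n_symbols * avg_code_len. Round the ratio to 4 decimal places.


original_size = n_symbols * orig_bits = 2972 * 8 = 23776 bits
compressed_size = n_symbols * avg_code_len = 2972 * 2.31 = 6865.32 bits
ratio = original_size / compressed_size = 23776 / 6865.32 = 3.4632

Compression ratio = 3.4632


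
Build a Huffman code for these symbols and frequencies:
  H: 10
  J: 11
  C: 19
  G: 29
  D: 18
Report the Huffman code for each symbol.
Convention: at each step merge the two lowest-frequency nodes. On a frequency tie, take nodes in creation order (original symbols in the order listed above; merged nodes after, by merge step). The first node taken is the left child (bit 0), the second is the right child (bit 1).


Huffman tree construction:
Step 1: Merge H(10) + J(11) = 21
Step 2: Merge D(18) + C(19) = 37
Step 3: Merge (H+J)(21) + G(29) = 50
Step 4: Merge (D+C)(37) + ((H+J)+G)(50) = 87
Read each symbol's code off the tree from the root (left child = 0, right child = 1).

Codes:
  H: 100 (length 3)
  J: 101 (length 3)
  C: 01 (length 2)
  G: 11 (length 2)
  D: 00 (length 2)
Average code length: 195/87 = 2.2414 bits/symbol


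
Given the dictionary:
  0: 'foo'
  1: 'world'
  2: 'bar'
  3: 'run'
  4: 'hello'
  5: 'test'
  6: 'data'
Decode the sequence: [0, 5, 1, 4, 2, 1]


Look up each index in the dictionary:
  0 -> 'foo'
  5 -> 'test'
  1 -> 'world'
  4 -> 'hello'
  2 -> 'bar'
  1 -> 'world'

Decoded: "foo test world hello bar world"
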